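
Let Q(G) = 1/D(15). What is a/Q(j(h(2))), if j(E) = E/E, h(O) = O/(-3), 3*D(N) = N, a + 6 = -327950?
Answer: -1639780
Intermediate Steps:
a = -327956 (a = -6 - 327950 = -327956)
D(N) = N/3
h(O) = -O/3 (h(O) = O*(-⅓) = -O/3)
j(E) = 1
Q(G) = ⅕ (Q(G) = 1/((⅓)*15) = 1/5 = ⅕)
a/Q(j(h(2))) = -327956/⅕ = -327956*5 = -1639780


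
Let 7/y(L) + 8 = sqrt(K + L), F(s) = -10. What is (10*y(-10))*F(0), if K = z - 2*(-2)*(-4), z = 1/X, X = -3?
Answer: 16800/271 + 700*I*sqrt(237)/271 ≈ 61.993 + 39.765*I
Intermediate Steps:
z = -1/3 (z = 1/(-3) = -1/3 ≈ -0.33333)
K = -49/3 (K = -1/3 - 2*(-2)*(-4) = -1/3 + 4*(-4) = -1/3 - 16 = -49/3 ≈ -16.333)
y(L) = 7/(-8 + sqrt(-49/3 + L))
(10*y(-10))*F(0) = (10*(21/(-24 + sqrt(3)*sqrt(-49 + 3*(-10)))))*(-10) = (10*(21/(-24 + sqrt(3)*sqrt(-49 - 30))))*(-10) = (10*(21/(-24 + sqrt(3)*sqrt(-79))))*(-10) = (10*(21/(-24 + sqrt(3)*(I*sqrt(79)))))*(-10) = (10*(21/(-24 + I*sqrt(237))))*(-10) = (210/(-24 + I*sqrt(237)))*(-10) = -2100/(-24 + I*sqrt(237))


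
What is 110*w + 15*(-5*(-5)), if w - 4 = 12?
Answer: 2135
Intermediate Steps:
w = 16 (w = 4 + 12 = 16)
110*w + 15*(-5*(-5)) = 110*16 + 15*(-5*(-5)) = 1760 + 15*25 = 1760 + 375 = 2135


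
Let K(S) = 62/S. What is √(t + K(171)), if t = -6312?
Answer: I*√20506510/57 ≈ 79.446*I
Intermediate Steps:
√(t + K(171)) = √(-6312 + 62/171) = √(-1079290/171) = I*√20506510/57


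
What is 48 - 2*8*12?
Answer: -144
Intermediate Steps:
48 - 2*8*12 = 48 - 16*12 = 48 - 192 = -144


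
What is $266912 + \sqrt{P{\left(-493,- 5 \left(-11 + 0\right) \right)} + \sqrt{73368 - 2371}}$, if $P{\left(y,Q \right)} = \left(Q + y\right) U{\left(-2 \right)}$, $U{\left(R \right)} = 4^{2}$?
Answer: $266912 + \sqrt{-7008 + \sqrt{70997}} \approx 2.6691 \cdot 10^{5} + 82.107 i$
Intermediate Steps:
$U{\left(R \right)} = 16$
$P{\left(y,Q \right)} = 16 Q + 16 y$ ($P{\left(y,Q \right)} = \left(Q + y\right) 16 = 16 Q + 16 y$)
$266912 + \sqrt{P{\left(-493,- 5 \left(-11 + 0\right) \right)} + \sqrt{73368 - 2371}} = 266912 + \sqrt{\left(16 \left(- 5 \left(-11 + 0\right)\right) + 16 \left(-493\right)\right) + \sqrt{73368 - 2371}} = 266912 + \sqrt{\left(16 \left(\left(-5\right) \left(-11\right)\right) - 7888\right) + \sqrt{70997}} = 266912 + \sqrt{\left(16 \cdot 55 - 7888\right) + \sqrt{70997}} = 266912 + \sqrt{\left(880 - 7888\right) + \sqrt{70997}} = 266912 + \sqrt{-7008 + \sqrt{70997}}$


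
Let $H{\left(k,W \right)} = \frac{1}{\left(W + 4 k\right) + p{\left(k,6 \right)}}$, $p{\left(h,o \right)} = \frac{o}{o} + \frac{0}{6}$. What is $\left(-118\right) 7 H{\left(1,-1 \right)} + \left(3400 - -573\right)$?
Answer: $\frac{7533}{2} \approx 3766.5$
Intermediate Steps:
$p{\left(h,o \right)} = 1$ ($p{\left(h,o \right)} = 1 + 0 \cdot \frac{1}{6} = 1 + 0 = 1$)
$H{\left(k,W \right)} = \frac{1}{1 + W + 4 k}$ ($H{\left(k,W \right)} = \frac{1}{\left(W + 4 k\right) + 1} = \frac{1}{1 + W + 4 k}$)
$\left(-118\right) 7 H{\left(1,-1 \right)} + \left(3400 - -573\right) = \frac{\left(-118\right) 7}{1 - 1 + 4 \cdot 1} + \left(3400 - -573\right) = - \frac{826}{1 - 1 + 4} + \left(3400 + 573\right) = - \frac{826}{4} + 3973 = \left(-826\right) \frac{1}{4} + 3973 = - \frac{413}{2} + 3973 = \frac{7533}{2}$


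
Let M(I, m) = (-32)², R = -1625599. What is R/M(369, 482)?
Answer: -1625599/1024 ≈ -1587.5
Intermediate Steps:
M(I, m) = 1024
R/M(369, 482) = -1625599/1024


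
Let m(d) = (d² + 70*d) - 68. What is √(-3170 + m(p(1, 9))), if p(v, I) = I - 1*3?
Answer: I*√2782 ≈ 52.745*I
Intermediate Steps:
p(v, I) = -3 + I (p(v, I) = I - 3 = -3 + I)
m(d) = -68 + d² + 70*d
√(-3170 + m(p(1, 9))) = √(-3170 + (-68 + (-3 + 9)² + 70*(-3 + 9))) = √(-3170 + (-68 + 6² + 70*6)) = √(-3170 + (-68 + 36 + 420)) = √(-3170 + 388) = √(-2782) = I*√2782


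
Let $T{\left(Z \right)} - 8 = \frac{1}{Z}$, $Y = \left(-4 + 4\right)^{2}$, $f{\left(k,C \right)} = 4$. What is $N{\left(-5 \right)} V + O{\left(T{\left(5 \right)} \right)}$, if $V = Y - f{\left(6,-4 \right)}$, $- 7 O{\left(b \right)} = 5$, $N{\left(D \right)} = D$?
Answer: $\frac{135}{7} \approx 19.286$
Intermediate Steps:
$Y = 0$ ($Y = 0^{2} = 0$)
$T{\left(Z \right)} = 8 + \frac{1}{Z}$
$O{\left(b \right)} = - \frac{5}{7}$ ($O{\left(b \right)} = \left(- \frac{1}{7}\right) 5 = - \frac{5}{7}$)
$V = -4$ ($V = 0 - 4 = -4$)
$N{\left(-5 \right)} V + O{\left(T{\left(5 \right)} \right)} = \left(-5\right) \left(-4\right) - \frac{5}{7} = 20 - \frac{5}{7} = \frac{135}{7}$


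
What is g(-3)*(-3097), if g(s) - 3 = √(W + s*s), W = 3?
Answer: -9291 - 6194*√3 ≈ -20019.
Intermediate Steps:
g(s) = 3 + √(3 + s²) (g(s) = 3 + √(3 + s*s) = 3 + √(3 + s²))
g(-3)*(-3097) = (3 + √(3 + (-3)²))*(-3097) = (3 + √(3 + 9))*(-3097) = (3 + √12)*(-3097) = (3 + 2*√3)*(-3097) = -9291 - 6194*√3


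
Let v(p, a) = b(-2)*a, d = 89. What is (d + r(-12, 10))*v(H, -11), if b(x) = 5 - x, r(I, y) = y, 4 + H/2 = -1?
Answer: -7623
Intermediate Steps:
H = -10 (H = -8 + 2*(-1) = -8 - 2 = -10)
v(p, a) = 7*a (v(p, a) = (5 - 1*(-2))*a = (5 + 2)*a = 7*a)
(d + r(-12, 10))*v(H, -11) = (89 + 10)*(7*(-11)) = 99*(-77) = -7623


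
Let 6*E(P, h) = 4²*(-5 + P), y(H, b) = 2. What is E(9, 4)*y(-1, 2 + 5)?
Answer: 64/3 ≈ 21.333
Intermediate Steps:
E(P, h) = -40/3 + 8*P/3 (E(P, h) = (4²*(-5 + P))/6 = (16*(-5 + P))/6 = (-80 + 16*P)/6 = -40/3 + 8*P/3)
E(9, 4)*y(-1, 2 + 5) = (-40/3 + (8/3)*9)*2 = (-40/3 + 24)*2 = (32/3)*2 = 64/3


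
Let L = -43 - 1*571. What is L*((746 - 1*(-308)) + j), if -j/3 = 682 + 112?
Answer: 815392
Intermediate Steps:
j = -2382 (j = -3*(682 + 112) = -3*794 = -2382)
L = -614 (L = -43 - 571 = -614)
L*((746 - 1*(-308)) + j) = -614*((746 - 1*(-308)) - 2382) = -614*((746 + 308) - 2382) = -614*(1054 - 2382) = -614*(-1328) = 815392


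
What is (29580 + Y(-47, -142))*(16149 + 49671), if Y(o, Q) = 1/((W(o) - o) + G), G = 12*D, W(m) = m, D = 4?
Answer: 7787827885/4 ≈ 1.9470e+9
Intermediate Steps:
G = 48 (G = 12*4 = 48)
Y(o, Q) = 1/48 (Y(o, Q) = 1/((o - o) + 48) = 1/(0 + 48) = 1/48)
(29580 + Y(-47, -142))*(16149 + 49671) = (29580 + 1/48)*(16149 + 49671) = (1419841/48)*65820 = 7787827885/4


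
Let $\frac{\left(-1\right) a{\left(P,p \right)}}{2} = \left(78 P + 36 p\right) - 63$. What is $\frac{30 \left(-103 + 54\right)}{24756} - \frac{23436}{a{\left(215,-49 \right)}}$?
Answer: $\frac{14895811}{20551606} \approx 0.7248$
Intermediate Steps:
$a{\left(P,p \right)} = 126 - 156 P - 72 p$ ($a{\left(P,p \right)} = - 2 \left(\left(78 P + 36 p\right) - 63\right) = - 2 \left(\left(36 p + 78 P\right) - 63\right) = - 2 \left(-63 + 36 p + 78 P\right) = 126 - 156 P - 72 p$)
$\frac{30 \left(-103 + 54\right)}{24756} - \frac{23436}{a{\left(215,-49 \right)}} = \frac{30 \left(-103 + 54\right)}{24756} - \frac{23436}{126 - 33540 - -3528} = 30 \left(-49\right) \frac{1}{24756} - \frac{23436}{126 - 33540 + 3528} = \left(-1470\right) \frac{1}{24756} - \frac{23436}{-29886} = - \frac{245}{4126} - - \frac{3906}{4981} = - \frac{245}{4126} + \frac{3906}{4981} = \frac{14895811}{20551606}$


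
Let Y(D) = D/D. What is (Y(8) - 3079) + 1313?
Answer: -1765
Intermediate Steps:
Y(D) = 1
(Y(8) - 3079) + 1313 = (1 - 3079) + 1313 = -3078 + 1313 = -1765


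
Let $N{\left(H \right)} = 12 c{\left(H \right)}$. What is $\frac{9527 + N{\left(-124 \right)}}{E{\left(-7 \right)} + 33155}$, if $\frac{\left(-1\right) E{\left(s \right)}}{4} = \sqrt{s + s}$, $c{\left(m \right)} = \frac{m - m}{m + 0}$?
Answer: $\frac{315867685}{1099254249} + \frac{38108 i \sqrt{14}}{1099254249} \approx 0.28735 + 0.00012971 i$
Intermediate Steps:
$c{\left(m \right)} = 0$ ($c{\left(m \right)} = \frac{0}{m} = 0$)
$E{\left(s \right)} = - 4 \sqrt{2} \sqrt{s}$ ($E{\left(s \right)} = - 4 \sqrt{s + s} = - 4 \sqrt{2 s} = - 4 \sqrt{2} \sqrt{s}$)
$N{\left(H \right)} = 0$ ($N{\left(H \right)} = 12 \cdot 0 = 0$)
$\frac{9527 + N{\left(-124 \right)}}{E{\left(-7 \right)} + 33155} = \frac{9527 + 0}{- 4 \sqrt{2} \sqrt{-7} + 33155} = \frac{9527}{- 4 \sqrt{2} i \sqrt{7} + 33155} = \frac{9527}{- 4 i \sqrt{14} + 33155} = \frac{9527}{33155 - 4 i \sqrt{14}}$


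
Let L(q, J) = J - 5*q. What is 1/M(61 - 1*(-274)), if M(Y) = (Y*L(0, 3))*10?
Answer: 1/10050 ≈ 9.9503e-5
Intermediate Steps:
M(Y) = 30*Y (M(Y) = (Y*(3 - 5*0))*10 = (Y*(3 + 0))*10 = (Y*3)*10 = (3*Y)*10 = 30*Y)
1/M(61 - 1*(-274)) = 1/(30*(61 - 1*(-274))) = 1/(30*(61 + 274)) = 1/(30*335) = 1/10050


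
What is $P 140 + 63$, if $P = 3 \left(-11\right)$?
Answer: $-4557$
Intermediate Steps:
$P = -33$
$P 140 + 63 = \left(-33\right) 140 + 63 = -4620 + 63 = -4557$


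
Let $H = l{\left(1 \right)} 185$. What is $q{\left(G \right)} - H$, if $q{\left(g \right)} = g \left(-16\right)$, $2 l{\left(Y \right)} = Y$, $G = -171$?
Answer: $\frac{5287}{2} \approx 2643.5$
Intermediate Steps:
$l{\left(Y \right)} = \frac{Y}{2}$
$H = \frac{185}{2}$ ($H = \frac{1}{2} \cdot 1 \cdot 185 = \frac{1}{2} \cdot 185 = \frac{185}{2} \approx 92.5$)
$q{\left(g \right)} = - 16 g$
$q{\left(G \right)} - H = \left(-16\right) \left(-171\right) - \frac{185}{2} = 2736 - \frac{185}{2} = \frac{5287}{2}$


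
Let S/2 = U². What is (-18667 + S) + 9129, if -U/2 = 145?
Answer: 158662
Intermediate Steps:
U = -290 (U = -2*145 = -290)
S = 168200 (S = 2*(-290)² = 2*84100 = 168200)
(-18667 + S) + 9129 = (-18667 + 168200) + 9129 = 149533 + 9129 = 158662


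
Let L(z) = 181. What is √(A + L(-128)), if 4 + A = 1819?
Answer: 2*√499 ≈ 44.677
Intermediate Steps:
A = 1815 (A = -4 + 1819 = 1815)
√(A + L(-128)) = √(1815 + 181) = √1996 = 2*√499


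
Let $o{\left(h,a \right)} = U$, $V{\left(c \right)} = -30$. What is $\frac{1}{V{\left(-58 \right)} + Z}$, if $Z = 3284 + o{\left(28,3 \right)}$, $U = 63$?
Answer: $\frac{1}{3317} \approx 0.00030148$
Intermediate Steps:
$o{\left(h,a \right)} = 63$
$Z = 3347$ ($Z = 3284 + 63 = 3347$)
$\frac{1}{V{\left(-58 \right)} + Z} = \frac{1}{-30 + 3347} = \frac{1}{3317}$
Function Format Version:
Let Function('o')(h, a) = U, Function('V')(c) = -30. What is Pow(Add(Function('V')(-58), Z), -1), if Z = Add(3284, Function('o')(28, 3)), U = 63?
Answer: Rational(1, 3317) ≈ 0.00030148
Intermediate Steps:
Function('o')(h, a) = 63
Z = 3347 (Z = Add(3284, 63) = 3347)
Pow(Add(Function('V')(-58), Z), -1) = Pow(Add(-30, 3347), -1) = Pow(3317, -1) = Rational(1, 3317)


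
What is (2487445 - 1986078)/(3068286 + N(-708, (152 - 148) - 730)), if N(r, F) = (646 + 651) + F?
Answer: 501367/3068857 ≈ 0.16337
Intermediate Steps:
N(r, F) = 1297 + F
(2487445 - 1986078)/(3068286 + N(-708, (152 - 148) - 730)) = (2487445 - 1986078)/(3068286 + (1297 + ((152 - 148) - 730))) = 501367/(3068286 + (1297 + (4 - 730))) = 501367/(3068286 + (1297 - 726)) = 501367/(3068286 + 571) = 501367/3068857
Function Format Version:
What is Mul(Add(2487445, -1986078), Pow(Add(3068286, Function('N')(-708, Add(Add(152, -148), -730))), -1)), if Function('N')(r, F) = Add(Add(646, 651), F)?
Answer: Rational(501367, 3068857) ≈ 0.16337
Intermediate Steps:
Function('N')(r, F) = Add(1297, F)
Mul(Add(2487445, -1986078), Pow(Add(3068286, Function('N')(-708, Add(Add(152, -148), -730))), -1)) = Mul(Add(2487445, -1986078), Pow(Add(3068286, Add(1297, Add(Add(152, -148), -730))), -1)) = Mul(501367, Pow(Add(3068286, Add(1297, Add(4, -730))), -1)) = Mul(501367, Pow(Add(3068286, Add(1297, -726)), -1)) = Mul(501367, Pow(Add(3068286, 571), -1)) = Mul(501367, Pow(3068857, -1)) = Mul(501367, Rational(1, 3068857)) = Rational(501367, 3068857)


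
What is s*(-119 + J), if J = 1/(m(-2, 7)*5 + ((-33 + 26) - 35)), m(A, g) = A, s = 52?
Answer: -6189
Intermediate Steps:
J = -1/52 (J = 1/(-2*5 + ((-33 + 26) - 35)) = 1/(-10 + (-7 - 35)) = 1/(-10 - 42) = 1/(-52) = -1/52 ≈ -0.019231)
s*(-119 + J) = 52*(-119 - 1/52) = 52*(-6189/52) = -6189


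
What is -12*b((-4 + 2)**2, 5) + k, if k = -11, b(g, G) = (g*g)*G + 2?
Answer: -995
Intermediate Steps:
b(g, G) = 2 + G*g**2 (b(g, G) = g**2*G + 2 = G*g**2 + 2 = 2 + G*g**2)
-12*b((-4 + 2)**2, 5) + k = -12*(2 + 5*((-4 + 2)**2)**2) - 11 = -12*(2 + 5*((-2)**2)**2) - 11 = -12*(2 + 5*4**2) - 11 = -12*(2 + 5*16) - 11 = -12*(2 + 80) - 11 = -12*82 - 11 = -984 - 11 = -995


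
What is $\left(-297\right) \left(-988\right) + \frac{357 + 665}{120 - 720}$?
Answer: $\frac{88030289}{300} \approx 2.9343 \cdot 10^{5}$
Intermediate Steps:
$\left(-297\right) \left(-988\right) + \frac{357 + 665}{120 - 720} = 293436 + \frac{1022}{-600} = 293436 + 1022 \left(- \frac{1}{600}\right) = 293436 - \frac{511}{300} = \frac{88030289}{300}$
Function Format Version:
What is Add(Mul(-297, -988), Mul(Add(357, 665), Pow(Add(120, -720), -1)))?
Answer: Rational(88030289, 300) ≈ 2.9343e+5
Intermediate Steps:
Add(Mul(-297, -988), Mul(Add(357, 665), Pow(Add(120, -720), -1))) = Add(293436, Mul(1022, Pow(-600, -1))) = Add(293436, Mul(1022, Rational(-1, 600))) = Add(293436, Rational(-511, 300)) = Rational(88030289, 300)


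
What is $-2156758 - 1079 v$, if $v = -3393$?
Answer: $1504289$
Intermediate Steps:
$-2156758 - 1079 v = -2156758 - 1079 \left(-3393\right) = -2156758 - -3661047 = -2156758 + 3661047 = 1504289$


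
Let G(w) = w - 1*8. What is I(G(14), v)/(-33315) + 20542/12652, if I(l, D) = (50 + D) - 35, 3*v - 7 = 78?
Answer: 205142543/126450414 ≈ 1.6223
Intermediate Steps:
G(w) = -8 + w (G(w) = w - 8 = -8 + w)
v = 85/3 (v = 7/3 + (⅓)*78 = 7/3 + 26 = 85/3 ≈ 28.333)
I(l, D) = 15 + D
I(G(14), v)/(-33315) + 20542/12652 = (15 + 85/3)/(-33315) + 20542/12652 = (130/3)*(-1/33315) + 20542*(1/12652) = -26/19989 + 10271/6326 = 205142543/126450414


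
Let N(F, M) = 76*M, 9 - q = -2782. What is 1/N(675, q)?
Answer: 1/212116 ≈ 4.7144e-6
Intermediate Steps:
q = 2791 (q = 9 - 1*(-2782) = 9 + 2782 = 2791)
1/N(675, q) = 1/(76*2791) = 1/212116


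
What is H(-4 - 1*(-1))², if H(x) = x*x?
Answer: 81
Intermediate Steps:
H(x) = x²
H(-4 - 1*(-1))² = ((-4 - 1*(-1))²)² = ((-4 + 1)²)² = ((-3)²)² = 9² = 81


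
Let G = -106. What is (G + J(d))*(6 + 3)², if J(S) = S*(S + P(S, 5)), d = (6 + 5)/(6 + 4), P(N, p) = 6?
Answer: -795339/100 ≈ -7953.4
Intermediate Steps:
d = 11/10 ≈ 1.1000
J(S) = S*(6 + S) (J(S) = S*(S + 6) = S*(6 + S))
(G + J(d))*(6 + 3)² = (-106 + 11*(6 + 11/10)/10)*(6 + 3)² = (-106 + (11/10)*(71/10))*9² = (-106 + 781/100)*81 = -9819/100*81 = -795339/100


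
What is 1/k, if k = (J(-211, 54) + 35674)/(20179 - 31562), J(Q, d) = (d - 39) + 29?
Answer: -11383/35718 ≈ -0.31869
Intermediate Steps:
J(Q, d) = -10 + d (J(Q, d) = (-39 + d) + 29 = -10 + d)
k = -35718/11383 (k = ((-10 + 54) + 35674)/(20179 - 31562) = (44 + 35674)/(-11383) = 35718*(-1/11383) = -35718/11383 ≈ -3.1378)
1/k = 1/(-35718/11383) = -11383/35718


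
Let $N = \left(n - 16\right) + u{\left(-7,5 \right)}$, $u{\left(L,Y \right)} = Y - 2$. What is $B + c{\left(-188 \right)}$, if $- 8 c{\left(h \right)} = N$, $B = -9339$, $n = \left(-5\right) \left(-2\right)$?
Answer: $- \frac{74709}{8} \approx -9338.6$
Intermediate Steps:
$u{\left(L,Y \right)} = -2 + Y$
$n = 10$
$N = -3$ ($N = \left(10 - 16\right) + \left(-2 + 5\right) = -6 + 3 = -3$)
$c{\left(h \right)} = \frac{3}{8}$ ($c{\left(h \right)} = \left(- \frac{1}{8}\right) \left(-3\right) = \frac{3}{8}$)
$B + c{\left(-188 \right)} = -9339 + \frac{3}{8} = - \frac{74709}{8}$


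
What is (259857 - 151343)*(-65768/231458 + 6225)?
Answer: 78171330620474/115729 ≈ 6.7547e+8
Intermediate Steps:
(259857 - 151343)*(-65768/231458 + 6225) = 108514*(-65768*1/231458 + 6225) = 108514*(-32884/115729 + 6225) = 108514*(720380141/115729) = 78171330620474/115729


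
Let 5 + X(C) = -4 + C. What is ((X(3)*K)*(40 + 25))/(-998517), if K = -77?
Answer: -770/25603 ≈ -0.030075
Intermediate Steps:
X(C) = -9 + C (X(C) = -5 + (-4 + C) = -9 + C)
((X(3)*K)*(40 + 25))/(-998517) = (((-9 + 3)*(-77))*(40 + 25))/(-998517) = (-6*(-77)*65)*(-1/998517) = (462*65)*(-1/998517) = 30030*(-1/998517) = -770/25603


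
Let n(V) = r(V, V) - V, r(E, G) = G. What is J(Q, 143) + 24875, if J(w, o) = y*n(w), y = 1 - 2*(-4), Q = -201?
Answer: 24875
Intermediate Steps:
y = 9 (y = 1 + 8 = 9)
n(V) = 0 (n(V) = V - V = 0)
J(w, o) = 0 (J(w, o) = 9*0 = 0)
J(Q, 143) + 24875 = 0 + 24875 = 24875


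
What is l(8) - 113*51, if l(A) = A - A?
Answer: -5763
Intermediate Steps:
l(A) = 0
l(8) - 113*51 = 0 - 113*51 = 0 - 5763 = -5763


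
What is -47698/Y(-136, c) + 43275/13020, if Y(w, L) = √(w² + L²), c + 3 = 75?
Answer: 2885/868 - 23849*√370/1480 ≈ -306.64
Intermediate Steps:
c = 72 (c = -3 + 75 = 72)
Y(w, L) = √(L² + w²)
-47698/Y(-136, c) + 43275/13020 = -47698/√(72² + (-136)²) + 43275/13020 = -47698/√(5184 + 18496) + 43275*(1/13020) = -47698*√370/2960 + 2885/868 = -23849*√370/1480 + 2885/868 = 2885/868 - 23849*√370/1480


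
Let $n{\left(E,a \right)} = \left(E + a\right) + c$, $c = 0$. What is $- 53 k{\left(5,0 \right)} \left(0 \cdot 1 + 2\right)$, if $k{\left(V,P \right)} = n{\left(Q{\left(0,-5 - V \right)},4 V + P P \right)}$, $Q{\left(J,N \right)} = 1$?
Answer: $-2226$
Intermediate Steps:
$n{\left(E,a \right)} = E + a$ ($n{\left(E,a \right)} = \left(E + a\right) + 0 = E + a$)
$k{\left(V,P \right)} = 1 + P^{2} + 4 V$ ($k{\left(V,P \right)} = 1 + \left(4 V + P P\right) = 1 + \left(4 V + P^{2}\right) = 1 + \left(P^{2} + 4 V\right) = 1 + P^{2} + 4 V$)
$- 53 k{\left(5,0 \right)} \left(0 \cdot 1 + 2\right) = - 53 \left(1 + 0^{2} + 4 \cdot 5\right) \left(0 \cdot 1 + 2\right) = - 53 \left(1 + 0 + 20\right) \left(0 + 2\right) = \left(-53\right) 21 \cdot 2 = \left(-1113\right) 2 = -2226$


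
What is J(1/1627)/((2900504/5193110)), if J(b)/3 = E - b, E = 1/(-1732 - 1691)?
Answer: -6556301375/1346128982282 ≈ -0.0048705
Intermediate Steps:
E = -1/3423 (E = 1/(-3423) = -1/3423 ≈ -0.00029214)
J(b) = -1/1141 - 3*b (J(b) = 3*(-1/3423 - b) = -1/1141 - 3*b)
J(1/1627)/((2900504/5193110)) = (-1/1141 - 3/1627)/((2900504/5193110)) = (-1/1141 - 3*1/1627)/((2900504*(1/5193110))) = (-1/1141 - 3/1627)/(1450252/2596555) = -5050/1856407*2596555/1450252 = -6556301375/1346128982282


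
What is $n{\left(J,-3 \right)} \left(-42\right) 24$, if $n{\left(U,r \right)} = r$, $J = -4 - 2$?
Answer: $3024$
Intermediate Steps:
$J = -6$ ($J = -4 - 2 = -6$)
$n{\left(J,-3 \right)} \left(-42\right) 24 = \left(-3\right) \left(-42\right) 24 = 126 \cdot 24 = 3024$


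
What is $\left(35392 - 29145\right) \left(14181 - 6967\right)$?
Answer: $45065858$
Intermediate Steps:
$\left(35392 - 29145\right) \left(14181 - 6967\right) = 6247 \cdot 7214 = 45065858$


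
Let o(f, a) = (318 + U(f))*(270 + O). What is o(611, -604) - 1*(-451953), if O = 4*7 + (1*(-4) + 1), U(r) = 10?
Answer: 548713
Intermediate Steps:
O = 25 (O = 28 + (-4 + 1) = 28 - 3 = 25)
o(f, a) = 96760 (o(f, a) = (318 + 10)*(270 + 25) = 328*295 = 96760)
o(611, -604) - 1*(-451953) = 96760 - 1*(-451953) = 96760 + 451953 = 548713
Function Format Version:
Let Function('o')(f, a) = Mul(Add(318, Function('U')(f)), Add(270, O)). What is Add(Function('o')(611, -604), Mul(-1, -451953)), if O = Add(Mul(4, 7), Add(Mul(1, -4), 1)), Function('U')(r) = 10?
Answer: 548713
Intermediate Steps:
O = 25 (O = Add(28, Add(-4, 1)) = Add(28, -3) = 25)
Function('o')(f, a) = 96760 (Function('o')(f, a) = Mul(Add(318, 10), Add(270, 25)) = Mul(328, 295) = 96760)
Add(Function('o')(611, -604), Mul(-1, -451953)) = Add(96760, Mul(-1, -451953)) = Add(96760, 451953) = 548713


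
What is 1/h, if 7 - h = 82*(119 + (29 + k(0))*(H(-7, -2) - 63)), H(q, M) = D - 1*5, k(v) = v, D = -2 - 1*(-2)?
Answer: 1/151953 ≈ 6.5810e-6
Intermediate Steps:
D = 0 (D = -2 + 2 = 0)
H(q, M) = -5 (H(q, M) = 0 - 1*5 = 0 - 5 = -5)
h = 151953 (h = 7 - 82*(119 + (29 + 0)*(-5 - 63)) = 7 - 82*(119 + 29*(-68)) = 7 - 82*(119 - 1972) = 7 - 82*(-1853) = 7 - 1*(-151946) = 7 + 151946 = 151953)
1/h = 1/151953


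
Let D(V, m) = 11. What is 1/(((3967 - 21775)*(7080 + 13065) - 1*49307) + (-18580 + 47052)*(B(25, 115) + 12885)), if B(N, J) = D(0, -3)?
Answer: 1/8383445 ≈ 1.1928e-7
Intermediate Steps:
B(N, J) = 11
1/(((3967 - 21775)*(7080 + 13065) - 1*49307) + (-18580 + 47052)*(B(25, 115) + 12885)) = 1/(((3967 - 21775)*(7080 + 13065) - 1*49307) + (-18580 + 47052)*(11 + 12885)) = 1/((-17808*20145 - 49307) + 28472*12896) = 1/((-358742160 - 49307) + 367174912) = 1/(-358791467 + 367174912) = 1/8383445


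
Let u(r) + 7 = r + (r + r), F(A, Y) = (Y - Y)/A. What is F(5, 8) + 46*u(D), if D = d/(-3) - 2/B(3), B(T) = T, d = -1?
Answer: -368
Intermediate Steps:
D = -⅓ (D = -1/(-3) - 2/3 = -1*(-⅓) - 2*⅓ = ⅓ - ⅔ = -⅓ ≈ -0.33333)
F(A, Y) = 0 (F(A, Y) = 0/A = 0)
u(r) = -7 + 3*r (u(r) = -7 + (r + (r + r)) = -7 + (r + 2*r) = -7 + 3*r)
F(5, 8) + 46*u(D) = 0 + 46*(-7 + 3*(-⅓)) = 0 + 46*(-7 - 1) = 0 + 46*(-8) = 0 - 368 = -368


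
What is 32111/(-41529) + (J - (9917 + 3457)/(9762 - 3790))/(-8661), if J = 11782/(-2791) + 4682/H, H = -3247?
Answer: -2505646139176699829/3244368573758940006 ≈ -0.77231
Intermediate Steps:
J = -51323616/9062377 (J = 11782/(-2791) + 4682/(-3247) = 11782*(-1/2791) + 4682*(-1/3247) = -11782/2791 - 4682/3247 = -51323616/9062377 ≈ -5.6634)
32111/(-41529) + (J - (9917 + 3457)/(9762 - 3790))/(-8661) = 32111/(-41529) + (-51323616/9062377 - (9917 + 3457)/(9762 - 3790))/(-8661) = 32111*(-1/41529) + (-51323616/9062377 - 13374/5972)*(-1/8661) = -32111/41529 + (-51323616/9062377 - 13374/5972)*(-1/8661) = -32111/41529 + (-51323616/9062377 - 1*6687/2986)*(-1/8661) = -32111/41529 + (-51323616/9062377 - 6687/2986)*(-1/8661) = -32111/41529 - 213852432375/27060257722*(-1/8661) = -32111/41529 + 71284144125/78122964043414 = -2505646139176699829/3244368573758940006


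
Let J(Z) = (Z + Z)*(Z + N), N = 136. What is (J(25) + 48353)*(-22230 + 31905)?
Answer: 545699025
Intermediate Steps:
J(Z) = 2*Z*(136 + Z) (J(Z) = (Z + Z)*(Z + 136) = (2*Z)*(136 + Z) = 2*Z*(136 + Z))
(J(25) + 48353)*(-22230 + 31905) = (2*25*(136 + 25) + 48353)*(-22230 + 31905) = (2*25*161 + 48353)*9675 = (8050 + 48353)*9675 = 56403*9675 = 545699025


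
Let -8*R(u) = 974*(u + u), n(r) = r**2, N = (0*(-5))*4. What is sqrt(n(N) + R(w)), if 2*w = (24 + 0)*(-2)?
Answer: 2*sqrt(1461) ≈ 76.446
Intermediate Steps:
N = 0 (N = 0*4 = 0)
w = -24 (w = ((24 + 0)*(-2))/2 = (24*(-2))/2 = (1/2)*(-48) = -24)
R(u) = -487*u/2 (R(u) = -487*(u + u)/4 = -487*2*u/4 = -487*u/2)
sqrt(n(N) + R(w)) = sqrt(0**2 - 487/2*(-24)) = sqrt(0 + 5844) = sqrt(5844) = 2*sqrt(1461)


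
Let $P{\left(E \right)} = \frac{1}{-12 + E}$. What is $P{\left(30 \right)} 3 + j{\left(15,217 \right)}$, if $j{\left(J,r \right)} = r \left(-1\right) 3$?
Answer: $- \frac{3905}{6} \approx -650.83$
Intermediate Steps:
$j{\left(J,r \right)} = - 3 r$ ($j{\left(J,r \right)} = - r 3 = - 3 r$)
$P{\left(30 \right)} 3 + j{\left(15,217 \right)} = \frac{1}{-12 + 30} \cdot 3 - 651 = \frac{1}{18} \cdot 3 - 651 = \frac{1}{6} - 651 = - \frac{3905}{6}$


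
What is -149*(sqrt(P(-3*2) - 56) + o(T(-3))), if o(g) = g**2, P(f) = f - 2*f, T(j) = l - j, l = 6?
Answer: -12069 - 745*I*sqrt(2) ≈ -12069.0 - 1053.6*I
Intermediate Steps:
T(j) = 6 - j
P(f) = -f
-149*(sqrt(P(-3*2) - 56) + o(T(-3))) = -149*(sqrt(-(-3)*2 - 56) + (6 - 1*(-3))**2) = -149*(sqrt(-1*(-6) - 56) + (6 + 3)**2) = -149*(sqrt(6 - 56) + 9**2) = -149*(sqrt(-50) + 81) = -149*(5*I*sqrt(2) + 81) = -149*(81 + 5*I*sqrt(2)) = -12069 - 745*I*sqrt(2)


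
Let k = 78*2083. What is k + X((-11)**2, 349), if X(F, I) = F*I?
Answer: 204703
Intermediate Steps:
k = 162474
k + X((-11)**2, 349) = 162474 + (-11)**2*349 = 162474 + 121*349 = 162474 + 42229 = 204703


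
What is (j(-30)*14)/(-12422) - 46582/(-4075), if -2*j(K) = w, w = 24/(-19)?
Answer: 5496752938/480886675 ≈ 11.430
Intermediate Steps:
w = -24/19 (w = 24*(-1/19) = -24/19 ≈ -1.2632)
j(K) = 12/19 (j(K) = -1/2*(-24/19) = 12/19)
(j(-30)*14)/(-12422) - 46582/(-4075) = ((12/19)*14)/(-12422) - 46582/(-4075) = (168/19)*(-1/12422) - 46582*(-1/4075) = -84/118009 + 46582/4075 = 5496752938/480886675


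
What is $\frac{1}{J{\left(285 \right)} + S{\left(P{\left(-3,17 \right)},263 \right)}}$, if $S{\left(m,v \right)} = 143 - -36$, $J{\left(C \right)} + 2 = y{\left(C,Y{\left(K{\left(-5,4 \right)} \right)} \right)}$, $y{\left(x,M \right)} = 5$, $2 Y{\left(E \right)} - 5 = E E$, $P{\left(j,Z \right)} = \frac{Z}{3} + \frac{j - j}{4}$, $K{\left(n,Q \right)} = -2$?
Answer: $\frac{1}{182} \approx 0.0054945$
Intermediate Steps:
$P{\left(j,Z \right)} = \frac{Z}{3}$ ($P{\left(j,Z \right)} = Z \frac{1}{3} + 0 \cdot \frac{1}{4} = \frac{Z}{3} + 0 = \frac{Z}{3}$)
$Y{\left(E \right)} = \frac{5}{2} + \frac{E^{2}}{2}$ ($Y{\left(E \right)} = \frac{5}{2} + \frac{E E}{2} = \frac{5}{2} + \frac{E^{2}}{2}$)
$J{\left(C \right)} = 3$ ($J{\left(C \right)} = -2 + 5 = 3$)
$S{\left(m,v \right)} = 179$ ($S{\left(m,v \right)} = 143 + 36 = 179$)
$\frac{1}{J{\left(285 \right)} + S{\left(P{\left(-3,17 \right)},263 \right)}} = \frac{1}{3 + 179} = \frac{1}{182}$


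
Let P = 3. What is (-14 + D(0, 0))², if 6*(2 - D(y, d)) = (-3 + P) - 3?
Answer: 529/4 ≈ 132.25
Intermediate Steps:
D(y, d) = 5/2 (D(y, d) = 2 - ((-3 + 3) - 3)/6 = 2 - (0 - 3)/6 = 2 - ⅙*(-3) = 2 + ½ = 5/2)
(-14 + D(0, 0))² = (-14 + 5/2)² = (-23/2)² = 529/4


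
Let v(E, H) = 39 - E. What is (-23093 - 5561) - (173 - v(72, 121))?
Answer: -28860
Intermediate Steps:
(-23093 - 5561) - (173 - v(72, 121)) = (-23093 - 5561) - (173 - (39 - 1*72)) = -28654 - (173 - (39 - 72)) = -28654 - (173 - 1*(-33)) = -28654 - (173 + 33) = -28654 - 1*206 = -28654 - 206 = -28860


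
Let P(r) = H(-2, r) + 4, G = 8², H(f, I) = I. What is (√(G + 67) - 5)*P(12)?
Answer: -80 + 16*√131 ≈ 103.13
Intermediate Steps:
G = 64
P(r) = 4 + r (P(r) = r + 4 = 4 + r)
(√(G + 67) - 5)*P(12) = (√(64 + 67) - 5)*(4 + 12) = (√131 - 5)*16 = (-5 + √131)*16 = -80 + 16*√131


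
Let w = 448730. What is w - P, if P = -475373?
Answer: 924103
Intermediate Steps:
w - P = 448730 - 1*(-475373) = 448730 + 475373 = 924103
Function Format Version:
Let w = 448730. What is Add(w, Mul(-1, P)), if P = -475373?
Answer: 924103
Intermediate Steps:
Add(w, Mul(-1, P)) = Add(448730, Mul(-1, -475373)) = Add(448730, 475373) = 924103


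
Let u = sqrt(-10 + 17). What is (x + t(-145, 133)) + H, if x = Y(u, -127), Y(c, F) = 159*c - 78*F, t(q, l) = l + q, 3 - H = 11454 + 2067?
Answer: -3624 + 159*sqrt(7) ≈ -3203.3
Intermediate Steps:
H = -13518 (H = 3 - (11454 + 2067) = 3 - 1*13521 = 3 - 13521 = -13518)
u = sqrt(7) ≈ 2.6458
Y(c, F) = -78*F + 159*c
x = 9906 + 159*sqrt(7) (x = -78*(-127) + 159*sqrt(7) = 9906 + 159*sqrt(7) ≈ 10327.)
(x + t(-145, 133)) + H = ((9906 + 159*sqrt(7)) + (133 - 145)) - 13518 = ((9906 + 159*sqrt(7)) - 12) - 13518 = (9894 + 159*sqrt(7)) - 13518 = -3624 + 159*sqrt(7)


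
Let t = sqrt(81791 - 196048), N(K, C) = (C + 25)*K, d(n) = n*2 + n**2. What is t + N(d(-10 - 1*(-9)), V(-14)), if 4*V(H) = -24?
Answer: -19 + I*sqrt(114257) ≈ -19.0 + 338.02*I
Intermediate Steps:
V(H) = -6 (V(H) = (1/4)*(-24) = -6)
d(n) = n**2 + 2*n (d(n) = 2*n + n**2 = n**2 + 2*n)
N(K, C) = K*(25 + C) (N(K, C) = (25 + C)*K = K*(25 + C))
t = I*sqrt(114257) (t = sqrt(-114257) = I*sqrt(114257) ≈ 338.02*I)
t + N(d(-10 - 1*(-9)), V(-14)) = I*sqrt(114257) + ((-10 - 1*(-9))*(2 + (-10 - 1*(-9))))*(25 - 6) = I*sqrt(114257) + ((-10 + 9)*(2 + (-10 + 9)))*19 = I*sqrt(114257) - (2 - 1)*19 = I*sqrt(114257) - 1*1*19 = I*sqrt(114257) - 1*19 = I*sqrt(114257) - 19 = -19 + I*sqrt(114257)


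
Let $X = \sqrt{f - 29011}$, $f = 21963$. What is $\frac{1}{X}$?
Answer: $- \frac{i \sqrt{1762}}{3524} \approx - 0.011912 i$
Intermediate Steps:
$X = 2 i \sqrt{1762}$ ($X = \sqrt{21963 - 29011} = \sqrt{-7048} = 2 i \sqrt{1762} \approx 83.952 i$)
$\frac{1}{X} = \frac{1}{2 i \sqrt{1762}} = - \frac{i \sqrt{1762}}{3524}$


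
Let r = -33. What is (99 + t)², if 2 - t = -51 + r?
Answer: 34225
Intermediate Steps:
t = 86 (t = 2 - (-51 - 33) = 2 - 1*(-84) = 2 + 84 = 86)
(99 + t)² = (99 + 86)² = 185² = 34225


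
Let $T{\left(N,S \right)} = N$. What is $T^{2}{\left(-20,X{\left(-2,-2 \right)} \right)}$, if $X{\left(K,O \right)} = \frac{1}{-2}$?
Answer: $400$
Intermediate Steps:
$X{\left(K,O \right)} = - \frac{1}{2}$
$T^{2}{\left(-20,X{\left(-2,-2 \right)} \right)} = \left(-20\right)^{2} = 400$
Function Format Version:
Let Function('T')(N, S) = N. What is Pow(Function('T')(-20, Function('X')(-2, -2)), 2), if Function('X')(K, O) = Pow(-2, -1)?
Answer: 400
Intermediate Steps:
Function('X')(K, O) = Rational(-1, 2)
Pow(Function('T')(-20, Function('X')(-2, -2)), 2) = Pow(-20, 2) = 400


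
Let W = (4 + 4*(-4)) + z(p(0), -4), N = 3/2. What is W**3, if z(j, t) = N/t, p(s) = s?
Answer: -970299/512 ≈ -1895.1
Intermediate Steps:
N = 3/2 (N = 3*(1/2) = 3/2 ≈ 1.5000)
z(j, t) = 3/(2*t)
W = -99/8 (W = (4 + 4*(-4)) + (3/2)/(-4) = (4 - 16) + (3/2)*(-1/4) = -12 - 3/8 = -99/8 ≈ -12.375)
W**3 = (-99/8)**3 = -970299/512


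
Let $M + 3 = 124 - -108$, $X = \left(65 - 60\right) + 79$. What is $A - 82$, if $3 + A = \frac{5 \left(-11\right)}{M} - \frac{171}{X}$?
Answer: $- \frac{559613}{6412} \approx -87.276$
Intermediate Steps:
$X = 84$ ($X = 5 + 79 = 84$)
$M = 229$ ($M = -3 + \left(124 - -108\right) = -3 + \left(124 + 108\right) = -3 + 232 = 229$)
$A = - \frac{33829}{6412}$ ($A = -3 - \left(\frac{57}{28} - \frac{5 \left(-11\right)}{229}\right) = -3 - \frac{14593}{6412} = - \frac{33829}{6412} \approx -5.2759$)
$A - 82 = - \frac{33829}{6412} - 82 = - \frac{559613}{6412}$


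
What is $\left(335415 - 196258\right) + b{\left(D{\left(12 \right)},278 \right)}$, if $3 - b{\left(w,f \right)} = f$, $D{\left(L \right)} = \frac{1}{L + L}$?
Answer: $138882$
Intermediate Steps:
$D{\left(L \right)} = \frac{1}{2 L}$
$b{\left(w,f \right)} = 3 - f$
$\left(335415 - 196258\right) + b{\left(D{\left(12 \right)},278 \right)} = \left(335415 - 196258\right) + \left(3 - 278\right) = 139157 + \left(3 - 278\right) = 139157 - 275 = 138882$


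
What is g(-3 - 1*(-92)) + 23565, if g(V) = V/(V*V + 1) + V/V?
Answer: 186689941/7922 ≈ 23566.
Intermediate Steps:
g(V) = 1 + V/(1 + V²) (g(V) = V/(V² + 1) + 1 = V/(1 + V²) + 1 = 1 + V/(1 + V²))
g(-3 - 1*(-92)) + 23565 = (1 + (-3 - 1*(-92)) + (-3 - 1*(-92))²)/(1 + (-3 - 1*(-92))²) + 23565 = (1 + (-3 + 92) + (-3 + 92)²)/(1 + (-3 + 92)²) + 23565 = (1 + 89 + 89²)/(1 + 89²) + 23565 = (1 + 89 + 7921)/(1 + 7921) + 23565 = 8011/7922 + 23565 = 186689941/7922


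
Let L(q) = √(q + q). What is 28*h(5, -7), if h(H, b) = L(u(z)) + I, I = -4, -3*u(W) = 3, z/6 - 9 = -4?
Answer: -112 + 28*I*√2 ≈ -112.0 + 39.598*I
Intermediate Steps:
z = 30 (z = 54 + 6*(-4) = 54 - 24 = 30)
u(W) = -1 (u(W) = -⅓*3 = -1)
L(q) = √2*√q (L(q) = √(2*q) = √2*√q)
h(H, b) = -4 + I*√2 (h(H, b) = √2*√(-1) - 4 = √2*I - 4 = I*√2 - 4 = -4 + I*√2)
28*h(5, -7) = 28*(-4 + I*√2) = -112 + 28*I*√2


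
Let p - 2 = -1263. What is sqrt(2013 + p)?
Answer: 4*sqrt(47) ≈ 27.423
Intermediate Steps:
p = -1261 (p = 2 - 1263 = -1261)
sqrt(2013 + p) = sqrt(2013 - 1261) = sqrt(752) = 4*sqrt(47)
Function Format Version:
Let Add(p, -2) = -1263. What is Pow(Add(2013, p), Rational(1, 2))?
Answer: Mul(4, Pow(47, Rational(1, 2))) ≈ 27.423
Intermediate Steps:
p = -1261 (p = Add(2, -1263) = -1261)
Pow(Add(2013, p), Rational(1, 2)) = Pow(Add(2013, -1261), Rational(1, 2)) = Pow(752, Rational(1, 2)) = Mul(4, Pow(47, Rational(1, 2)))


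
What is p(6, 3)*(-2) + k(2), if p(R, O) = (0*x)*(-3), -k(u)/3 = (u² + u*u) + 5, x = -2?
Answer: -39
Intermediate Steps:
k(u) = -15 - 6*u² (k(u) = -3*((u² + u*u) + 5) = -3*((u² + u²) + 5) = -3*(2*u² + 5) = -3*(5 + 2*u²) = -15 - 6*u²)
p(R, O) = 0 (p(R, O) = (0*(-2))*(-3) = 0*(-3) = 0)
p(6, 3)*(-2) + k(2) = 0*(-2) + (-15 - 6*2²) = 0 + (-15 - 6*4) = 0 + (-15 - 24) = 0 - 39 = -39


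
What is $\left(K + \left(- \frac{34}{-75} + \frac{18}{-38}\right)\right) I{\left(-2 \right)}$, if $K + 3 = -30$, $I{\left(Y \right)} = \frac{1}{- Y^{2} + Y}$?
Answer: $\frac{23527}{4275} \approx 5.5034$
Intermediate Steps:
$I{\left(Y \right)} = \frac{1}{Y - Y^{2}}$
$K = -33$ ($K = -3 - 30 = -33$)
$\left(K + \left(- \frac{34}{-75} + \frac{18}{-38}\right)\right) I{\left(-2 \right)} = \left(-33 + \left(- \frac{34}{-75} + \frac{18}{-38}\right)\right) \left(- \frac{1}{\left(-2\right) \left(-1 - 2\right)}\right) = \left(-33 + \left(\left(-34\right) \left(- \frac{1}{75}\right) + 18 \left(- \frac{1}{38}\right)\right)\right) \left(\left(-1\right) \left(- \frac{1}{2}\right) \frac{1}{-3}\right) = \left(-33 + \left(\frac{34}{75} - \frac{9}{19}\right)\right) \left(\left(-1\right) \left(- \frac{1}{2}\right) \left(- \frac{1}{3}\right)\right) = \left(-33 - \frac{29}{1425}\right) \left(- \frac{1}{6}\right) = \left(- \frac{47054}{1425}\right) \left(- \frac{1}{6}\right) = \frac{23527}{4275}$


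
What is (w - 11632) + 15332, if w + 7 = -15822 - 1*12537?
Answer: -24666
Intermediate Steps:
w = -28366 (w = -7 + (-15822 - 1*12537) = -7 + (-15822 - 12537) = -7 - 28359 = -28366)
(w - 11632) + 15332 = (-28366 - 11632) + 15332 = -39998 + 15332 = -24666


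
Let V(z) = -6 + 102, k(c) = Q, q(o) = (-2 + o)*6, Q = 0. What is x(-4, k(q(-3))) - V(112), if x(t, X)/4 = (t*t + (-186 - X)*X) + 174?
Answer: 664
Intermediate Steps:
q(o) = -12 + 6*o
k(c) = 0
x(t, X) = 696 + 4*t² + 4*X*(-186 - X) (x(t, X) = 4*((t*t + (-186 - X)*X) + 174) = 4*((t² + X*(-186 - X)) + 174) = 4*(174 + t² + X*(-186 - X)) = 696 + 4*t² + 4*X*(-186 - X))
V(z) = 96
x(-4, k(q(-3))) - V(112) = (696 - 744*0 - 4*0² + 4*(-4)²) - 1*96 = (696 + 0 - 4*0 + 4*16) - 96 = (696 + 0 + 0 + 64) - 96 = 760 - 96 = 664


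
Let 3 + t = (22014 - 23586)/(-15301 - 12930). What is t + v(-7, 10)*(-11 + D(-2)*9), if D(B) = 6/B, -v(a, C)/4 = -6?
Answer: -25829793/28231 ≈ -914.94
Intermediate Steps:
v(a, C) = 24 (v(a, C) = -4*(-6) = 24)
t = -83121/28231 (t = -3 + (22014 - 23586)/(-15301 - 12930) = -3 - 1572/(-28231) = -3 - 1572*(-1/28231) = -3 + 1572/28231 = -83121/28231 ≈ -2.9443)
t + v(-7, 10)*(-11 + D(-2)*9) = -83121/28231 + 24*(-11 + (6/(-2))*9) = -83121/28231 + 24*(-11 + (6*(-½))*9) = -83121/28231 + 24*(-11 - 3*9) = -83121/28231 + 24*(-11 - 27) = -83121/28231 + 24*(-38) = -83121/28231 - 912 = -25829793/28231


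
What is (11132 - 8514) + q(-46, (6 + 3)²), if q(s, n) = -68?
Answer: 2550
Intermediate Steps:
(11132 - 8514) + q(-46, (6 + 3)²) = (11132 - 8514) - 68 = 2618 - 68 = 2550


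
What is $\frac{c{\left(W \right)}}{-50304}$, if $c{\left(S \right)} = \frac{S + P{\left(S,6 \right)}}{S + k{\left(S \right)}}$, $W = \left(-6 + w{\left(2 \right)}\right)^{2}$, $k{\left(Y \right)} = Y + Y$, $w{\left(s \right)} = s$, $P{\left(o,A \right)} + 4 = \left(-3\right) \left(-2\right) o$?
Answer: $- \frac{3}{67072} \approx -4.4728 \cdot 10^{-5}$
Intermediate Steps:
$P{\left(o,A \right)} = -4 + 6 o$ ($P{\left(o,A \right)} = -4 + \left(-3\right) \left(-2\right) o = -4 + 6 o$)
$k{\left(Y \right)} = 2 Y$
$W = 16$ ($W = \left(-6 + 2\right)^{2} = \left(-4\right)^{2} = 16$)
$c{\left(S \right)} = \frac{-4 + 7 S}{3 S}$ ($c{\left(S \right)} = \frac{S + \left(-4 + 6 S\right)}{S + 2 S} = \frac{-4 + 7 S}{3 S}$)
$\frac{c{\left(W \right)}}{-50304} = \frac{\frac{1}{3} \cdot \frac{1}{16} \left(-4 + 7 \cdot 16\right)}{-50304} = \frac{1}{3} \cdot \frac{1}{16} \left(-4 + 112\right) \left(- \frac{1}{50304}\right) = \frac{1}{3} \cdot \frac{1}{16} \cdot 108 \left(- \frac{1}{50304}\right) = \frac{9}{4} \left(- \frac{1}{50304}\right) = - \frac{3}{67072}$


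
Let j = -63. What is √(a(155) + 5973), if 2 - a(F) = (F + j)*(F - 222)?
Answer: √12139 ≈ 110.18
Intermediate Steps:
a(F) = 2 - (-222 + F)*(-63 + F) (a(F) = 2 - (F - 63)*(F - 222) = 2 - (-63 + F)*(-222 + F) = 2 - (-222 + F)*(-63 + F))
√(a(155) + 5973) = √((-13984 - 1*155² + 285*155) + 5973) = √((-13984 - 1*24025 + 44175) + 5973) = √((-13984 - 24025 + 44175) + 5973) = √(6166 + 5973) = √12139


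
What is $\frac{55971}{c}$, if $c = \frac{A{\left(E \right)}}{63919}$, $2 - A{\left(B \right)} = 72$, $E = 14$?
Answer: $- \frac{3577610349}{70} \approx -5.1109 \cdot 10^{7}$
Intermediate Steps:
$A{\left(B \right)} = -70$ ($A{\left(B \right)} = 2 - 72 = -70$)
$c = - \frac{70}{63919} \approx -0.0010951$
$\frac{55971}{c} = \frac{55971}{- \frac{70}{63919}} = 55971 \left(- \frac{63919}{70}\right) = - \frac{3577610349}{70}$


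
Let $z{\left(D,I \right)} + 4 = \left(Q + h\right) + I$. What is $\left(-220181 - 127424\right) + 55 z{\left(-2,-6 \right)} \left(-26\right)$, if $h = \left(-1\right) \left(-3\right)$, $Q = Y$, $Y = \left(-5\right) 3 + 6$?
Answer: $-324725$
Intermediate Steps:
$Y = -9$ ($Y = -15 + 6 = -9$)
$Q = -9$
$h = 3$
$z{\left(D,I \right)} = -10 + I$ ($z{\left(D,I \right)} = -4 + \left(\left(-9 + 3\right) + I\right) = -4 + \left(-6 + I\right) = -10 + I$)
$\left(-220181 - 127424\right) + 55 z{\left(-2,-6 \right)} \left(-26\right) = \left(-220181 - 127424\right) + 55 \left(-10 - 6\right) \left(-26\right) = -347605 + 55 \left(-16\right) \left(-26\right) = -347605 - -22880 = -347605 + 22880 = -324725$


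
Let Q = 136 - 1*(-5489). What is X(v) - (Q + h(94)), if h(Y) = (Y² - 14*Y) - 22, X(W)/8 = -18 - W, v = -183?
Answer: -11803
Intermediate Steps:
X(W) = -144 - 8*W (X(W) = 8*(-18 - W) = -144 - 8*W)
h(Y) = -22 + Y² - 14*Y
Q = 5625 (Q = 136 + 5489 = 5625)
X(v) - (Q + h(94)) = (-144 - 8*(-183)) - (5625 + (-22 + 94² - 14*94)) = (-144 + 1464) - (5625 + (-22 + 8836 - 1316)) = 1320 - (5625 + 7498) = 1320 - 1*13123 = 1320 - 13123 = -11803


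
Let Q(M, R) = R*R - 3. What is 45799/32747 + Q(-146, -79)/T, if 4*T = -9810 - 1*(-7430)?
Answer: -13617337/1498805 ≈ -9.0855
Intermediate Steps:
T = -595 (T = (-9810 - 1*(-7430))/4 = (-9810 + 7430)/4 = (¼)*(-2380) = -595)
Q(M, R) = -3 + R² (Q(M, R) = R² - 3 = -3 + R²)
45799/32747 + Q(-146, -79)/T = 45799/32747 + (-3 + (-79)²)/(-595) = 45799*(1/32747) + (-3 + 6241)*(-1/595) = 3523/2519 + 6238*(-1/595) = 3523/2519 - 6238/595 = -13617337/1498805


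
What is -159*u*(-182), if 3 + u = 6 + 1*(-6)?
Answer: -86814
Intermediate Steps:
u = -3 (u = -3 + (6 + 1*(-6)) = -3 + (6 - 6) = -3 + 0 = -3)
-159*u*(-182) = -159*(-3)*(-182) = 477*(-182) = -86814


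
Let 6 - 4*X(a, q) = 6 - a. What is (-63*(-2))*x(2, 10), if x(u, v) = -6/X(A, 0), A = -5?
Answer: 3024/5 ≈ 604.80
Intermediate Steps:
X(a, q) = a/4 (X(a, q) = 3/2 - (6 - a)/4 = 3/2 + (-3/2 + a/4) = a/4)
x(u, v) = 24/5 (x(u, v) = -6/((¼)*(-5)) = -6/(-5/4) = -6*(-⅘) = 24/5)
(-63*(-2))*x(2, 10) = -63*(-2)*(24/5) = 126*(24/5) = 3024/5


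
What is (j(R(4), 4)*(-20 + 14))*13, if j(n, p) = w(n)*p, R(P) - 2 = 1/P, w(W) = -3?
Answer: 936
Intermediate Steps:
R(P) = 2 + 1/P
j(n, p) = -3*p
(j(R(4), 4)*(-20 + 14))*13 = ((-3*4)*(-20 + 14))*13 = -12*(-6)*13 = 72*13 = 936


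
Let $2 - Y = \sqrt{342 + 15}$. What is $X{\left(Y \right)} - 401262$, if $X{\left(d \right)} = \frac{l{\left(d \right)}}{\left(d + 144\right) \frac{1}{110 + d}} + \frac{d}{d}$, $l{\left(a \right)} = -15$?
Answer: $- \frac{8410269224}{20959} + \frac{510 \sqrt{357}}{20959} \approx -4.0127 \cdot 10^{5}$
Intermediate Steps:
$Y = 2 - \sqrt{357}$ ($Y = 2 - \sqrt{342 + 15} = 2 - \sqrt{357} \approx -16.894$)
$X{\left(d \right)} = 1 - \frac{15 \left(110 + d\right)}{144 + d}$ ($X{\left(d \right)} = - \frac{15}{\left(d + 144\right) \frac{1}{110 + d}} + \frac{d}{d} = - \frac{15}{\left(144 + d\right) \frac{1}{110 + d}} + 1 = - \frac{15}{\frac{1}{110 + d} \left(144 + d\right)} + 1 = - 15 \frac{110 + d}{144 + d} + 1 = - \frac{15 \left(110 + d\right)}{144 + d} + 1 = 1 - \frac{15 \left(110 + d\right)}{144 + d}$)
$X{\left(Y \right)} - 401262 = \frac{2 \left(-753 - 7 \left(2 - \sqrt{357}\right)\right)}{144 + \left(2 - \sqrt{357}\right)} - 401262 = \frac{2 \left(-753 - \left(14 - 7 \sqrt{357}\right)\right)}{146 - \sqrt{357}} - 401262 = \frac{2 \left(-767 + 7 \sqrt{357}\right)}{146 - \sqrt{357}} - 401262 = -401262 + \frac{2 \left(-767 + 7 \sqrt{357}\right)}{146 - \sqrt{357}}$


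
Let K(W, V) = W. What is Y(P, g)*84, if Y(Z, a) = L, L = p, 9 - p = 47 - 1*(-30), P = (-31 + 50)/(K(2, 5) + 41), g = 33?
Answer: -5712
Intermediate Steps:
P = 19/43 (P = (-31 + 50)/(2 + 41) = 19/43 ≈ 0.44186)
p = -68 (p = 9 - (47 - 1*(-30)) = 9 - (47 + 30) = 9 - 1*77 = 9 - 77 = -68)
L = -68
Y(Z, a) = -68
Y(P, g)*84 = -68*84 = -5712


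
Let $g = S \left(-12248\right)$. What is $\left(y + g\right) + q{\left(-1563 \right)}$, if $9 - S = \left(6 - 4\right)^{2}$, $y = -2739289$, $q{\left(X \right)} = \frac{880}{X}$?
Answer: $- \frac{4377227707}{1563} \approx -2.8005 \cdot 10^{6}$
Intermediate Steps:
$S = 5$ ($S = 9 - \left(6 - 4\right)^{2} = 9 - 2^{2} = 9 - 4 = 5$)
$g = -61240$ ($g = 5 \left(-12248\right) = -61240$)
$\left(y + g\right) + q{\left(-1563 \right)} = \left(-2739289 - 61240\right) + \frac{880}{-1563} = -2800529 + 880 \left(- \frac{1}{1563}\right) = -2800529 - \frac{880}{1563} = - \frac{4377227707}{1563}$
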